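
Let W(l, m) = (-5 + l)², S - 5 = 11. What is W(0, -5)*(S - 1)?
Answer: 375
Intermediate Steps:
S = 16 (S = 5 + 11 = 16)
W(0, -5)*(S - 1) = (-5 + 0)²*(16 - 1) = (-5)²*15 = 25*15 = 375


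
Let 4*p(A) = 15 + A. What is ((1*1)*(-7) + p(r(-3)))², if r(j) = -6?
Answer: 361/16 ≈ 22.563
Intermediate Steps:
p(A) = 15/4 + A/4 (p(A) = (15 + A)/4 = 15/4 + A/4)
((1*1)*(-7) + p(r(-3)))² = ((1*1)*(-7) + (15/4 + (¼)*(-6)))² = (1*(-7) + (15/4 - 3/2))² = (-7 + 9/4)² = (-19/4)² = 361/16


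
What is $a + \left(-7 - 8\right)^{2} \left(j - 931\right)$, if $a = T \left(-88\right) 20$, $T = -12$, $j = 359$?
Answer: $-107580$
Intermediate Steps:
$a = 21120$ ($a = \left(-12\right) \left(-88\right) 20 = 1056 \cdot 20 = 21120$)
$a + \left(-7 - 8\right)^{2} \left(j - 931\right) = 21120 + \left(-7 - 8\right)^{2} \left(359 - 931\right) = 21120 + \left(-15\right)^{2} \left(-572\right) = 21120 + 225 \left(-572\right) = 21120 - 128700 = -107580$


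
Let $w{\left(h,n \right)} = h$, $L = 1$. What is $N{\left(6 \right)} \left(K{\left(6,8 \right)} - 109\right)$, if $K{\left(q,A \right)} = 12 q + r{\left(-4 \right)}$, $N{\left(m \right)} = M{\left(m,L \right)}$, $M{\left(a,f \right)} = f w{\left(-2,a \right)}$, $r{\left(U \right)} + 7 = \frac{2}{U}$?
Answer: $89$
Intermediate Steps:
$r{\left(U \right)} = -7 + \frac{2}{U}$
$M{\left(a,f \right)} = - 2 f$ ($M{\left(a,f \right)} = f \left(-2\right) = - 2 f$)
$N{\left(m \right)} = -2$ ($N{\left(m \right)} = \left(-2\right) 1 = -2$)
$K{\left(q,A \right)} = - \frac{15}{2} + 12 q$ ($K{\left(q,A \right)} = 12 q - \left(7 - \frac{2}{-4}\right) = 12 q + \left(-7 + 2 \left(- \frac{1}{4}\right)\right) = 12 q - \frac{15}{2} = - \frac{15}{2} + 12 q$)
$N{\left(6 \right)} \left(K{\left(6,8 \right)} - 109\right) = - 2 \left(\left(- \frac{15}{2} + 12 \cdot 6\right) - 109\right) = - 2 \left(\left(- \frac{15}{2} + 72\right) - 109\right) = - 2 \left(\frac{129}{2} - 109\right) = \left(-2\right) \left(- \frac{89}{2}\right) = 89$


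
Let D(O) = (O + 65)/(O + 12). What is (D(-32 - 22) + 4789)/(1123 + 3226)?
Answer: 201127/182658 ≈ 1.1011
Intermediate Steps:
D(O) = (65 + O)/(12 + O)
(D(-32 - 22) + 4789)/(1123 + 3226) = ((65 + (-32 - 22))/(12 + (-32 - 22)) + 4789)/(1123 + 3226) = ((65 - 54)/(12 - 54) + 4789)/4349 = (11/(-42) + 4789)*(1/4349) = (-1/42*11 + 4789)*(1/4349) = (-11/42 + 4789)*(1/4349) = (201127/42)*(1/4349) = 201127/182658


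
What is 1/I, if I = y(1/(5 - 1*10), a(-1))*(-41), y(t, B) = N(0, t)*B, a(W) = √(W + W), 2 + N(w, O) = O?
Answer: -5*I*√2/902 ≈ -0.0078393*I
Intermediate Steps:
N(w, O) = -2 + O
a(W) = √2*√W (a(W) = √(2*W) = √2*√W)
y(t, B) = B*(-2 + t) (y(t, B) = (-2 + t)*B = B*(-2 + t))
I = 451*I*√2/5 (I = ((√2*√(-1))*(-2 + 1/(5 - 1*10)))*(-41) = ((√2*I)*(-2 + 1/(5 - 10)))*(-41) = ((I*√2)*(-2 + 1/(-5)))*(-41) = ((I*√2)*(-2 - ⅕))*(-41) = ((I*√2)*(-11/5))*(-41) = -11*I*√2/5*(-41) = 451*I*√2/5 ≈ 127.56*I)
1/I = 1/(451*I*√2/5) = -5*I*√2/902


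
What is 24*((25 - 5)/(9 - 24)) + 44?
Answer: 12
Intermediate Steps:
24*((25 - 5)/(9 - 24)) + 44 = 24*(20/(-15)) + 44 = 24*(20*(-1/15)) + 44 = 24*(-4/3) + 44 = -32 + 44 = 12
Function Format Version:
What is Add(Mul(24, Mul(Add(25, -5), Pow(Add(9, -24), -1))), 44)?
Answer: 12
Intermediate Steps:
Add(Mul(24, Mul(Add(25, -5), Pow(Add(9, -24), -1))), 44) = Add(Mul(24, Mul(20, Pow(-15, -1))), 44) = Add(Mul(24, Mul(20, Rational(-1, 15))), 44) = Add(Mul(24, Rational(-4, 3)), 44) = Add(-32, 44) = 12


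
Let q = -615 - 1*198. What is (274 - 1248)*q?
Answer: 791862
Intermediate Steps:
q = -813 (q = -615 - 198 = -813)
(274 - 1248)*q = (274 - 1248)*(-813) = -974*(-813) = 791862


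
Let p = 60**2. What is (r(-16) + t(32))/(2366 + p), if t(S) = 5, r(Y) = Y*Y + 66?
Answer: 327/5966 ≈ 0.054811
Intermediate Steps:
r(Y) = 66 + Y**2 (r(Y) = Y**2 + 66 = 66 + Y**2)
p = 3600
(r(-16) + t(32))/(2366 + p) = ((66 + (-16)**2) + 5)/(2366 + 3600) = ((66 + 256) + 5)/5966 = (322 + 5)*(1/5966) = 327*(1/5966) = 327/5966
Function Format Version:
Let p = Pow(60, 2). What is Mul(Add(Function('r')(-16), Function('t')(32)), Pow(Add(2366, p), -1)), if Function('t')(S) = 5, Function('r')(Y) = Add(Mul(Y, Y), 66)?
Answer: Rational(327, 5966) ≈ 0.054811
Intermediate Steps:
Function('r')(Y) = Add(66, Pow(Y, 2)) (Function('r')(Y) = Add(Pow(Y, 2), 66) = Add(66, Pow(Y, 2)))
p = 3600
Mul(Add(Function('r')(-16), Function('t')(32)), Pow(Add(2366, p), -1)) = Mul(Add(Add(66, Pow(-16, 2)), 5), Pow(Add(2366, 3600), -1)) = Mul(Add(Add(66, 256), 5), Pow(5966, -1)) = Mul(Add(322, 5), Rational(1, 5966)) = Mul(327, Rational(1, 5966)) = Rational(327, 5966)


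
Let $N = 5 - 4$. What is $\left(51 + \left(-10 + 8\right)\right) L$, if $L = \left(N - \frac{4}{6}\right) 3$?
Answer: $49$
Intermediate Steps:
$N = 1$ ($N = 5 - 4 = 1$)
$L = 1$ ($L = \left(1 - \frac{4}{6}\right) 3 = \left(1 - \frac{2}{3}\right) 3 = \frac{1}{3} \cdot 3 = 1$)
$\left(51 + \left(-10 + 8\right)\right) L = \left(51 + \left(-10 + 8\right)\right) 1 = \left(51 - 2\right) 1 = 49 \cdot 1 = 49$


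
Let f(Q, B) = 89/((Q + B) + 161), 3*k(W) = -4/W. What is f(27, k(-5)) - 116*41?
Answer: -13429609/2824 ≈ -4755.5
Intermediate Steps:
k(W) = -4/(3*W) (k(W) = (-4/W)/3 = -4/(3*W))
f(Q, B) = 89/(161 + B + Q) (f(Q, B) = 89/((B + Q) + 161) = 89/(161 + B + Q))
f(27, k(-5)) - 116*41 = 89/(161 - 4/3/(-5) + 27) - 116*41 = 89/(161 - 4/3*(-⅕) + 27) - 4756 = 89/(161 + 4/15 + 27) - 4756 = 89/(2824/15) - 4756 = 89*(15/2824) - 4756 = 1335/2824 - 4756 = -13429609/2824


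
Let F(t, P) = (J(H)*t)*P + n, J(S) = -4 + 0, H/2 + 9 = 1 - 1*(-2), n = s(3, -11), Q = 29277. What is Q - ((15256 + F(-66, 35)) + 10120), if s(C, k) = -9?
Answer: -5330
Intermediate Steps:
n = -9
H = -12 (H = -18 + 2*(1 - 1*(-2)) = -18 + 2*(1 + 2) = -18 + 2*3 = -18 + 6 = -12)
J(S) = -4
F(t, P) = -9 - 4*P*t (F(t, P) = (-4*t)*P - 9 = -4*P*t - 9 = -9 - 4*P*t)
Q - ((15256 + F(-66, 35)) + 10120) = 29277 - ((15256 + (-9 - 4*35*(-66))) + 10120) = 29277 - ((15256 + (-9 + 9240)) + 10120) = 29277 - ((15256 + 9231) + 10120) = 29277 - (24487 + 10120) = 29277 - 1*34607 = 29277 - 34607 = -5330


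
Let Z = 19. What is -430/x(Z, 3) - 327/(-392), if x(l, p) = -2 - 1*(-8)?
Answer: -83299/1176 ≈ -70.833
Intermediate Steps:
x(l, p) = 6 (x(l, p) = -2 + 8 = 6)
-430/x(Z, 3) - 327/(-392) = -430/6 - 327/(-392) = -430*⅙ - 327*(-1/392) = -215/3 + 327/392 = -83299/1176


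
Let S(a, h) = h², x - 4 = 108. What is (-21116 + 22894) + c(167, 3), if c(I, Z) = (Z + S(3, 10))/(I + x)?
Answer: 496165/279 ≈ 1778.4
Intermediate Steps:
x = 112 (x = 4 + 108 = 112)
c(I, Z) = (100 + Z)/(112 + I) (c(I, Z) = (Z + 10²)/(I + 112) = (Z + 100)/(112 + I) = (100 + Z)/(112 + I))
(-21116 + 22894) + c(167, 3) = (-21116 + 22894) + (100 + 3)/(112 + 167) = 1778 + 103/279 = 496165/279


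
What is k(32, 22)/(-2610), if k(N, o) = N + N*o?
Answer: -368/1305 ≈ -0.28199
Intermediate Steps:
k(32, 22)/(-2610) = (32*(1 + 22))/(-2610) = (32*23)*(-1/2610) = 736*(-1/2610) = -368/1305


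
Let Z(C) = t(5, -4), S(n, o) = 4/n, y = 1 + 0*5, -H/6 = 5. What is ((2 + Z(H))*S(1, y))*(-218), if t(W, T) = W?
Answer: -6104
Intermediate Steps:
H = -30 (H = -6*5 = -30)
y = 1 (y = 1 + 0 = 1)
Z(C) = 5
((2 + Z(H))*S(1, y))*(-218) = ((2 + 5)*(4/1))*(-218) = (7*(4*1))*(-218) = (7*4)*(-218) = 28*(-218) = -6104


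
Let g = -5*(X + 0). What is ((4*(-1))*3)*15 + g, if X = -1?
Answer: -175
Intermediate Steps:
g = 5 (g = -5*(-1 + 0) = -5*(-1) = 5)
((4*(-1))*3)*15 + g = ((4*(-1))*3)*15 + 5 = -4*3*15 + 5 = -12*15 + 5 = -180 + 5 = -175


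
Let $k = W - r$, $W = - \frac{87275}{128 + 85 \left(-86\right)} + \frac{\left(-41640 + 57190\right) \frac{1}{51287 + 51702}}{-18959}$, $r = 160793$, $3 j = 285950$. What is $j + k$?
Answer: $- \frac{918026907118099801}{14023346615082} \approx -65464.0$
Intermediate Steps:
$j = \frac{285950}{3}$ ($j = \frac{1}{3} \cdot 285950 = \frac{285950}{3} \approx 95317.0$)
$W = \frac{170410299880925}{14023346615082}$ ($W = - \frac{87275}{128 - 7310} + \frac{15550}{102989} \left(- \frac{1}{18959}\right) = - \frac{87275}{-7182} + 15550 \cdot \frac{1}{102989} \left(- \frac{1}{18959}\right) = \left(-87275\right) \left(- \frac{1}{7182}\right) + \frac{15550}{102989} \left(- \frac{1}{18959}\right) = \frac{87275}{7182} - \frac{15550}{1952568451} = \frac{170410299880925}{14023346615082} \approx 12.152$)
$k = - \frac{2254685561978999101}{14023346615082}$ ($k = \frac{170410299880925}{14023346615082} - 160793 = - \frac{2254685561978999101}{14023346615082} \approx -1.6078 \cdot 10^{5}$)
$j + k = \frac{285950}{3} - \frac{2254685561978999101}{14023346615082} = - \frac{918026907118099801}{14023346615082}$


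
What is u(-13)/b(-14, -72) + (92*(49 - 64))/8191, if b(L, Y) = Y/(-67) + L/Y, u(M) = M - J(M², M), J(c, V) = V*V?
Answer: -3599942124/25072651 ≈ -143.58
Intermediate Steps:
J(c, V) = V²
u(M) = M - M²
b(L, Y) = -Y/67 + L/Y (b(L, Y) = Y*(-1/67) + L/Y = -Y/67 + L/Y)
u(-13)/b(-14, -72) + (92*(49 - 64))/8191 = (-13*(1 - 1*(-13)))/(-1/67*(-72) - 14/(-72)) + (92*(49 - 64))/8191 = (-13*(1 + 13))/(72/67 - 14*(-1/72)) + (92*(-15))*(1/8191) = (-13*14)/(72/67 + 7/36) - 1380*1/8191 = -182/3061/2412 - 1380/8191 = -182*2412/3061 - 1380/8191 = -438984/3061 - 1380/8191 = -3599942124/25072651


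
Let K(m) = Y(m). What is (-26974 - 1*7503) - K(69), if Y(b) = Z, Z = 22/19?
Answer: -655085/19 ≈ -34478.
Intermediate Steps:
Z = 22/19 (Z = 22*(1/19) = 22/19 ≈ 1.1579)
Y(b) = 22/19
K(m) = 22/19
(-26974 - 1*7503) - K(69) = (-26974 - 1*7503) - 1*22/19 = (-26974 - 7503) - 22/19 = -34477 - 22/19 = -655085/19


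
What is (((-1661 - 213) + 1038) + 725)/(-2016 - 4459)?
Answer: 3/175 ≈ 0.017143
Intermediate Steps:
(((-1661 - 213) + 1038) + 725)/(-2016 - 4459) = ((-1874 + 1038) + 725)/(-6475) = (-836 + 725)*(-1/6475) = -111*(-1/6475) = 3/175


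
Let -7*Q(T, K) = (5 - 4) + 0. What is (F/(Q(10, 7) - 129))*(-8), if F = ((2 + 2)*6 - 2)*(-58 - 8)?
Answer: -10164/113 ≈ -89.947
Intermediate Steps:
Q(T, K) = -⅐ (Q(T, K) = -((5 - 4) + 0)/7 = -(1 + 0)/7 = -⅐*1 = -⅐)
F = -1452 (F = (4*6 - 2)*(-66) = (24 - 2)*(-66) = 22*(-66) = -1452)
(F/(Q(10, 7) - 129))*(-8) = (-1452/(-⅐ - 129))*(-8) = (-1452/(-904/7))*(-8) = -7/904*(-1452)*(-8) = (2541/226)*(-8) = -10164/113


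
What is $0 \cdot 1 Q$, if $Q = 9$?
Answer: $0$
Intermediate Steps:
$0 \cdot 1 Q = 0 \cdot 1 \cdot 9 = 0 \cdot 9 = 0$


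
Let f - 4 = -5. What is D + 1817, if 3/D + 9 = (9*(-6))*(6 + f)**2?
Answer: 823100/453 ≈ 1817.0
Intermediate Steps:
f = -1 (f = 4 - 5 = -1)
D = -1/453 (D = 3/(-9 + (9*(-6))*(6 - 1)**2) = 3/(-9 - 54*5**2) = 3/(-9 - 54*25) = 3/(-9 - 1350) = 3/(-1359) = 3*(-1/1359) = -1/453 ≈ -0.0022075)
D + 1817 = -1/453 + 1817 = 823100/453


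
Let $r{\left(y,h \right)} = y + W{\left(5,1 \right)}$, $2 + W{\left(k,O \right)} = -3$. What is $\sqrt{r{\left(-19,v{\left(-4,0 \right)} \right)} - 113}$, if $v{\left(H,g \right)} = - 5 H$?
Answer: $i \sqrt{137} \approx 11.705 i$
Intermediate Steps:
$W{\left(k,O \right)} = -5$ ($W{\left(k,O \right)} = -2 - 3 = -5$)
$r{\left(y,h \right)} = -5 + y$ ($r{\left(y,h \right)} = y - 5 = -5 + y$)
$\sqrt{r{\left(-19,v{\left(-4,0 \right)} \right)} - 113} = \sqrt{\left(-5 - 19\right) - 113} = \sqrt{-24 - 113} = \sqrt{-137} = i \sqrt{137}$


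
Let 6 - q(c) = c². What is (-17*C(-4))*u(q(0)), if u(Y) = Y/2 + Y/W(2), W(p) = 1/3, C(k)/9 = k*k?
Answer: -51408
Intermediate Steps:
C(k) = 9*k² (C(k) = 9*(k*k) = 9*k²)
q(c) = 6 - c²
W(p) = ⅓ (W(p) = 1*(⅓) = ⅓)
u(Y) = 7*Y/2 (u(Y) = Y/2 + Y/(⅓) = Y*(½) + Y*3 = Y/2 + 3*Y = 7*Y/2)
(-17*C(-4))*u(q(0)) = (-153*(-4)²)*(7*(6 - 1*0²)/2) = (-153*16)*(7*(6 - 1*0)/2) = (-17*144)*(7*(6 + 0)/2) = -8568*6 = -2448*21 = -51408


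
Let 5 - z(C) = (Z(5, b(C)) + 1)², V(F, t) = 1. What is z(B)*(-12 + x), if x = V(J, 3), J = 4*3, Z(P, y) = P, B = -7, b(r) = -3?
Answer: 341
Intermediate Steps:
J = 12
z(C) = -31 (z(C) = 5 - (5 + 1)² = 5 - 1*6² = 5 - 1*36 = 5 - 36 = -31)
x = 1
z(B)*(-12 + x) = -31*(-12 + 1) = -31*(-11) = 341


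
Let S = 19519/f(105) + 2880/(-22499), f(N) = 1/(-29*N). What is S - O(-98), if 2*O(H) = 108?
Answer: -1337237269971/22499 ≈ -5.9435e+7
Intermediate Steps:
f(N) = -1/(29*N)
O(H) = 54 (O(H) = (1/2)*108 = 54)
S = -1337236055025/22499 (S = 19519/((-1/29/105)) + 2880/(-22499) = 19519/((-1/29*1/105)) + 2880*(-1/22499) = 19519/(-1/3045) - 2880/22499 = 19519*(-3045) - 2880/22499 = -59435355 - 2880/22499 = -1337236055025/22499 ≈ -5.9435e+7)
S - O(-98) = -1337236055025/22499 - 1*54 = -1337236055025/22499 - 54 = -1337237269971/22499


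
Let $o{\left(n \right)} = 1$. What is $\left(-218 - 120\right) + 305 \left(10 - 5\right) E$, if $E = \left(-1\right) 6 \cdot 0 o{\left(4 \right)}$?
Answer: $-338$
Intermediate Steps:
$E = 0$ ($E = \left(-1\right) 6 \cdot 0 \cdot 1 = \left(-6\right) 0 \cdot 1 = 0 \cdot 1 = 0$)
$\left(-218 - 120\right) + 305 \left(10 - 5\right) E = \left(-218 - 120\right) + 305 \left(10 - 5\right) 0 = -338 + 305 \cdot 5 \cdot 0 = -338 + 305 \cdot 0 = -338 + 0 = -338$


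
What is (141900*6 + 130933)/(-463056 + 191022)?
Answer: -982333/272034 ≈ -3.6111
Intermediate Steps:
(141900*6 + 130933)/(-463056 + 191022) = (851400 + 130933)/(-272034) = 982333*(-1/272034) = -982333/272034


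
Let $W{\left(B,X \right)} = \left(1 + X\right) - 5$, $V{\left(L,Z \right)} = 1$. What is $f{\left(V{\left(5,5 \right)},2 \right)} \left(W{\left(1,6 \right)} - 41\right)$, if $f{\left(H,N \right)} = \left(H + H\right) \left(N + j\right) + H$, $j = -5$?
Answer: $195$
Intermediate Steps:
$W{\left(B,X \right)} = -4 + X$
$f{\left(H,N \right)} = H + 2 H \left(-5 + N\right)$ ($f{\left(H,N \right)} = \left(H + H\right) \left(N - 5\right) + H = 2 H \left(-5 + N\right) + H = H + 2 H \left(-5 + N\right)$)
$f{\left(V{\left(5,5 \right)},2 \right)} \left(W{\left(1,6 \right)} - 41\right) = 1 \left(-9 + 2 \cdot 2\right) \left(\left(-4 + 6\right) - 41\right) = 1 \left(-9 + 4\right) \left(2 - 41\right) = 1 \left(-5\right) \left(-39\right) = \left(-5\right) \left(-39\right) = 195$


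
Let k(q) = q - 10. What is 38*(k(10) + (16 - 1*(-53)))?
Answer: 2622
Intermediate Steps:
k(q) = -10 + q
38*(k(10) + (16 - 1*(-53))) = 38*((-10 + 10) + (16 - 1*(-53))) = 38*(0 + (16 + 53)) = 38*(0 + 69) = 38*69 = 2622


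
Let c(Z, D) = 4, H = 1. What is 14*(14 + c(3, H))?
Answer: 252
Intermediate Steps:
14*(14 + c(3, H)) = 14*(14 + 4) = 14*18 = 252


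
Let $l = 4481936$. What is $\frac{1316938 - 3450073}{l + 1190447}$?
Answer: $- \frac{2133135}{5672383} \approx -0.37606$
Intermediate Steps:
$\frac{1316938 - 3450073}{l + 1190447} = \frac{1316938 - 3450073}{4481936 + 1190447} = - \frac{2133135}{5672383}$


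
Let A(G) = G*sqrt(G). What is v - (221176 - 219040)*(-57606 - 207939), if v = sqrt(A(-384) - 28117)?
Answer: 567204120 + sqrt(-28117 - 3072*I*sqrt(6)) ≈ 5.672e+8 - 169.15*I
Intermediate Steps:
A(G) = G**(3/2)
v = sqrt(-28117 - 3072*I*sqrt(6)) (v = sqrt((-384)**(3/2) - 28117) = sqrt(-3072*I*sqrt(6) - 28117) = sqrt(-28117 - 3072*I*sqrt(6)) ≈ 22.243 - 169.15*I)
v - (221176 - 219040)*(-57606 - 207939) = sqrt(-28117 - 3072*I*sqrt(6)) - (221176 - 219040)*(-57606 - 207939) = sqrt(-28117 - 3072*I*sqrt(6)) - 2136*(-265545) = sqrt(-28117 - 3072*I*sqrt(6)) - 1*(-567204120) = sqrt(-28117 - 3072*I*sqrt(6)) + 567204120 = 567204120 + sqrt(-28117 - 3072*I*sqrt(6))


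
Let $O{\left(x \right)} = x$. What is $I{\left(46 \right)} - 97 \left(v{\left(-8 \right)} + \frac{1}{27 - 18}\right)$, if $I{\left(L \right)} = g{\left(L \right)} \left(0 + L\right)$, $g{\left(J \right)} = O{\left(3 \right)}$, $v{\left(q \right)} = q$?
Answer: $\frac{8129}{9} \approx 903.22$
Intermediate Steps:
$g{\left(J \right)} = 3$
$I{\left(L \right)} = 3 L$ ($I{\left(L \right)} = 3 \left(0 + L\right) = 3 L$)
$I{\left(46 \right)} - 97 \left(v{\left(-8 \right)} + \frac{1}{27 - 18}\right) = 3 \cdot 46 - 97 \left(-8 + \frac{1}{27 - 18}\right) = 138 - 97 \left(-8 + \frac{1}{9}\right) = 138 - - \frac{6887}{9} = 138 + \frac{6887}{9} = \frac{8129}{9}$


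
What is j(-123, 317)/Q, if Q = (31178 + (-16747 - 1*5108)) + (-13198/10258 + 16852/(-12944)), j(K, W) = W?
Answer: 5261389748/154695007571 ≈ 0.034011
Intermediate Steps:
Q = 154695007571/16597444 (Q = (31178 + (-16747 - 5108)) + (-13198*1/10258 + 16852*(-1/12944)) = (31178 - 21855) + (-6599/5129 - 4213/3236) = 9323 - 42962841/16597444 = 154695007571/16597444 ≈ 9320.4)
j(-123, 317)/Q = 317/(154695007571/16597444) = 317*(16597444/154695007571) = 5261389748/154695007571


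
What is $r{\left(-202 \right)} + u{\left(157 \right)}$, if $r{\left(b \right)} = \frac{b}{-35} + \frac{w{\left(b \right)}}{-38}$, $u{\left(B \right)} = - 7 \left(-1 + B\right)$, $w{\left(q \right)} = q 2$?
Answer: $- \frac{715272}{665} \approx -1075.6$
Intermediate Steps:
$w{\left(q \right)} = 2 q$
$u{\left(B \right)} = 7 - 7 B$
$r{\left(b \right)} = - \frac{54 b}{665}$ ($r{\left(b \right)} = \frac{b}{-35} + \frac{2 b}{-38} = b \left(- \frac{1}{35}\right) + 2 b \left(- \frac{1}{38}\right) = - \frac{b}{35} - \frac{b}{19} = - \frac{54 b}{665}$)
$r{\left(-202 \right)} + u{\left(157 \right)} = \left(- \frac{54}{665}\right) \left(-202\right) + \left(7 - 1099\right) = \frac{10908}{665} + \left(7 - 1099\right) = \frac{10908}{665} - 1092 = - \frac{715272}{665}$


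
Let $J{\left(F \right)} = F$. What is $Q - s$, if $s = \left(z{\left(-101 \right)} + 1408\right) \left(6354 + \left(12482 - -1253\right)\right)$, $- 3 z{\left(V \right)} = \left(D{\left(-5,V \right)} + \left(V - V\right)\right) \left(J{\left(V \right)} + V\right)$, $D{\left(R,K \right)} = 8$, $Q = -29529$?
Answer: $- \frac{117408347}{3} \approx -3.9136 \cdot 10^{7}$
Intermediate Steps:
$z{\left(V \right)} = - \frac{16 V}{3}$ ($z{\left(V \right)} = - \frac{\left(8 + \left(V - V\right)\right) \left(V + V\right)}{3} = - \frac{\left(8 + 0\right) 2 V}{3} = - \frac{8 \cdot 2 V}{3} = - \frac{16 V}{3}$)
$s = \frac{117319760}{3}$ ($s = \left(\left(- \frac{16}{3}\right) \left(-101\right) + 1408\right) \left(6354 + \left(12482 - -1253\right)\right) = \left(\frac{1616}{3} + 1408\right) \left(6354 + \left(12482 + 1253\right)\right) = \frac{5840 \left(6354 + 13735\right)}{3} = \frac{5840}{3} \cdot 20089 = \frac{117319760}{3} \approx 3.9107 \cdot 10^{7}$)
$Q - s = -29529 - \frac{117319760}{3} = - \frac{117408347}{3}$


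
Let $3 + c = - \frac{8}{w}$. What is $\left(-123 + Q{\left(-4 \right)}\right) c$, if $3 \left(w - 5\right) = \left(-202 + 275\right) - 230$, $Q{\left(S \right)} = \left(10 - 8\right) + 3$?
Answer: $\frac{23718}{71} \approx 334.06$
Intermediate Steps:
$Q{\left(S \right)} = 5$ ($Q{\left(S \right)} = 2 + 3 = 5$)
$w = - \frac{142}{3}$ ($w = 5 + \frac{\left(-202 + 275\right) - 230}{3} = 5 + \frac{73 - 230}{3} = 5 + \frac{1}{3} \left(-157\right) = 5 - \frac{157}{3} = - \frac{142}{3} \approx -47.333$)
$c = - \frac{201}{71}$ ($c = -3 - \frac{8}{- \frac{142}{3}} = -3 - - \frac{12}{71} = -3 + \frac{12}{71} = - \frac{201}{71} \approx -2.831$)
$\left(-123 + Q{\left(-4 \right)}\right) c = \left(-123 + 5\right) \left(- \frac{201}{71}\right) = \left(-118\right) \left(- \frac{201}{71}\right) = \frac{23718}{71}$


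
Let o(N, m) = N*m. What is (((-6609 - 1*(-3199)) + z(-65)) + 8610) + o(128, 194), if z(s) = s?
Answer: 29967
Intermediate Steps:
(((-6609 - 1*(-3199)) + z(-65)) + 8610) + o(128, 194) = (((-6609 - 1*(-3199)) - 65) + 8610) + 128*194 = (((-6609 + 3199) - 65) + 8610) + 24832 = ((-3410 - 65) + 8610) + 24832 = (-3475 + 8610) + 24832 = 5135 + 24832 = 29967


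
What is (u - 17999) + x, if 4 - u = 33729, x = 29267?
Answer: -22457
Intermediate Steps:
u = -33725 (u = 4 - 1*33729 = 4 - 33729 = -33725)
(u - 17999) + x = (-33725 - 17999) + 29267 = -51724 + 29267 = -22457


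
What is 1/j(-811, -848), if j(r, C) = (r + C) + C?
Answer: -1/2507 ≈ -0.00039888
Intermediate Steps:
j(r, C) = r + 2*C (j(r, C) = (C + r) + C = r + 2*C)
1/j(-811, -848) = 1/(-811 + 2*(-848)) = 1/(-811 - 1696) = 1/(-2507) = -1/2507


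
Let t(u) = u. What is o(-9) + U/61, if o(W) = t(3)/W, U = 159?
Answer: 416/183 ≈ 2.2732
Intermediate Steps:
o(W) = 3/W
o(-9) + U/61 = 3/(-9) + 159/61 = 3*(-⅑) + (1/61)*159 = -⅓ + 159/61 = 416/183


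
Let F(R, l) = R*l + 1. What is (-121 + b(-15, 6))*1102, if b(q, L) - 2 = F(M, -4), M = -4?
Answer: -112404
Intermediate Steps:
F(R, l) = 1 + R*l
b(q, L) = 19 (b(q, L) = 2 + (1 - 4*(-4)) = 2 + (1 + 16) = 2 + 17 = 19)
(-121 + b(-15, 6))*1102 = (-121 + 19)*1102 = -102*1102 = -112404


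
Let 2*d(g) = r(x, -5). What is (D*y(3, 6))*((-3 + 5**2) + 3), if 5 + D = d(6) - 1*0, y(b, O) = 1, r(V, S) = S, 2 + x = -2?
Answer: -375/2 ≈ -187.50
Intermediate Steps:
x = -4 (x = -2 - 2 = -4)
d(g) = -5/2 (d(g) = (1/2)*(-5) = -5/2)
D = -15/2 (D = -5 + (-5/2 - 1*0) = -5 + (-5/2 + 0) = -5 - 5/2 = -15/2 ≈ -7.5000)
(D*y(3, 6))*((-3 + 5**2) + 3) = (-15/2*1)*((-3 + 5**2) + 3) = -15*((-3 + 25) + 3)/2 = -15*(22 + 3)/2 = -15/2*25 = -375/2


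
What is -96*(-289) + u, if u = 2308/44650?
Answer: 619385954/22325 ≈ 27744.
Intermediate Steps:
u = 1154/22325 (u = 2308*(1/44650) = 1154/22325 ≈ 0.051691)
-96*(-289) + u = -96*(-289) + 1154/22325 = 27744 + 1154/22325 = 619385954/22325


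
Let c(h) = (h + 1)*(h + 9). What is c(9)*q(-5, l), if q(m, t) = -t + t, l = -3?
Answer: 0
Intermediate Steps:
q(m, t) = 0
c(h) = (1 + h)*(9 + h)
c(9)*q(-5, l) = (9 + 9² + 10*9)*0 = (9 + 81 + 90)*0 = 180*0 = 0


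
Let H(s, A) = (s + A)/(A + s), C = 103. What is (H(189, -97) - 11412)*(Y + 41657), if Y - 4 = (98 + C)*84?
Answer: -668056995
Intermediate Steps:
H(s, A) = 1 (H(s, A) = (A + s)/(A + s) = 1)
Y = 16888 (Y = 4 + (98 + 103)*84 = 4 + 201*84 = 4 + 16884 = 16888)
(H(189, -97) - 11412)*(Y + 41657) = (1 - 11412)*(16888 + 41657) = -11411*58545 = -668056995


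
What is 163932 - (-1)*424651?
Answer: 588583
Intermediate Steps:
163932 - (-1)*424651 = 163932 - 1*(-424651) = 163932 + 424651 = 588583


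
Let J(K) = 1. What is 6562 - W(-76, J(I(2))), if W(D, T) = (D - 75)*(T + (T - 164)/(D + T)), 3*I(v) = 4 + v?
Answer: 528088/75 ≈ 7041.2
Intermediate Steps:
I(v) = 4/3 + v/3 (I(v) = (4 + v)/3 = 4/3 + v/3)
W(D, T) = (-75 + D)*(T + (-164 + T)/(D + T))
6562 - W(-76, J(I(2))) = 6562 - (12300 - 164*(-76) - 75*1 - 75*1**2 - 76*1**2 + 1*(-76)**2 - 74*(-76)*1)/(-76 + 1) = 6562 - (12300 + 12464 - 75 - 75*1 - 76*1 + 1*5776 + 5624)/(-75) = 6562 - (-1)*(12300 + 12464 - 75 - 75 - 76 + 5776 + 5624)/75 = 6562 - (-1)*35938/75 = 6562 - 1*(-35938/75) = 6562 + 35938/75 = 528088/75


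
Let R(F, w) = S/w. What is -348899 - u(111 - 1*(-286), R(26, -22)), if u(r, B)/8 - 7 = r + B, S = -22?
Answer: -352139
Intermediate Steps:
R(F, w) = -22/w
u(r, B) = 56 + 8*B + 8*r (u(r, B) = 56 + 8*(r + B) = 56 + 8*(B + r) = 56 + (8*B + 8*r) = 56 + 8*B + 8*r)
-348899 - u(111 - 1*(-286), R(26, -22)) = -348899 - (56 + 8*(-22/(-22)) + 8*(111 - 1*(-286))) = -348899 - (56 + 8*(-22*(-1/22)) + 8*(111 + 286)) = -348899 - (56 + 8*1 + 8*397) = -348899 - (56 + 8 + 3176) = -348899 - 1*3240 = -348899 - 3240 = -352139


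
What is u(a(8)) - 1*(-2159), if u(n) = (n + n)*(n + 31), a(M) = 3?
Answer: 2363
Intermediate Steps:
u(n) = 2*n*(31 + n) (u(n) = (2*n)*(31 + n) = 2*n*(31 + n))
u(a(8)) - 1*(-2159) = 2*3*(31 + 3) - 1*(-2159) = 2*3*34 + 2159 = 204 + 2159 = 2363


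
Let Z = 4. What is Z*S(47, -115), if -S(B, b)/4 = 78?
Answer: -1248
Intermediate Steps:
S(B, b) = -312 (S(B, b) = -4*78 = -312)
Z*S(47, -115) = 4*(-312) = -1248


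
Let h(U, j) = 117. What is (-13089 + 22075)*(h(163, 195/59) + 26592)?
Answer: 240007074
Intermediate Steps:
(-13089 + 22075)*(h(163, 195/59) + 26592) = (-13089 + 22075)*(117 + 26592) = 8986*26709 = 240007074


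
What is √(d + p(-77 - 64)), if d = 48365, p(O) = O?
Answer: 4*√3014 ≈ 219.60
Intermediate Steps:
√(d + p(-77 - 64)) = √(48365 + (-77 - 64)) = √(48365 - 141) = √48224 = 4*√3014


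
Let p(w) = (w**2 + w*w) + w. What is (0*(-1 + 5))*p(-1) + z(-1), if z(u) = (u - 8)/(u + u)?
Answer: 9/2 ≈ 4.5000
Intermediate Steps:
z(u) = (-8 + u)/(2*u) (z(u) = (-8 + u)/((2*u)) = (-8 + u)*(1/(2*u)) = (-8 + u)/(2*u))
p(w) = w + 2*w**2 (p(w) = (w**2 + w**2) + w = 2*w**2 + w = w + 2*w**2)
(0*(-1 + 5))*p(-1) + z(-1) = (0*(-1 + 5))*(-(1 + 2*(-1))) + (1/2)*(-8 - 1)/(-1) = (0*4)*(-(1 - 2)) + (1/2)*(-1)*(-9) = 0*(-1*(-1)) + 9/2 = 0*1 + 9/2 = 0 + 9/2 = 9/2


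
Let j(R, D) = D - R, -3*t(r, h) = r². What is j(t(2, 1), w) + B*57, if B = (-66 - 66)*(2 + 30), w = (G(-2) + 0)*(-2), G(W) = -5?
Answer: -722270/3 ≈ -2.4076e+5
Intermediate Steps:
t(r, h) = -r²/3
w = 10 (w = (-5 + 0)*(-2) = -5*(-2) = 10)
B = -4224 (B = -132*32 = -4224)
j(t(2, 1), w) + B*57 = (10 - (-1)*2²/3) - 4224*57 = (10 - (-1)*4/3) - 240768 = (10 - 1*(-4/3)) - 240768 = (10 + 4/3) - 240768 = 34/3 - 240768 = -722270/3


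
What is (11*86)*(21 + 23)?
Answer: 41624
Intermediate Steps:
(11*86)*(21 + 23) = 946*44 = 41624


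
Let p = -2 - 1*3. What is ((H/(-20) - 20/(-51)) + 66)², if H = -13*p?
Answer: 165920161/41616 ≈ 3986.9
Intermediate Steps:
p = -5 (p = -2 - 3 = -5)
H = 65 (H = -13*(-5) = 65)
((H/(-20) - 20/(-51)) + 66)² = ((65/(-20) - 20/(-51)) + 66)² = ((65*(-1/20) - 20*(-1/51)) + 66)² = ((-13/4 + 20/51) + 66)² = (-583/204 + 66)² = (12881/204)² = 165920161/41616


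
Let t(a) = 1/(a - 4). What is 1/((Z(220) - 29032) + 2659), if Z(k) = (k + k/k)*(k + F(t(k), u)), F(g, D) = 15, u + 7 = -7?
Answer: 1/25562 ≈ 3.9121e-5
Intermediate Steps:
u = -14 (u = -7 - 7 = -14)
t(a) = 1/(-4 + a)
Z(k) = (1 + k)*(15 + k) (Z(k) = (k + k/k)*(k + 15) = (k + 1)*(15 + k) = (1 + k)*(15 + k))
1/((Z(220) - 29032) + 2659) = 1/(((15 + 220² + 16*220) - 29032) + 2659) = 1/(((15 + 48400 + 3520) - 29032) + 2659) = 1/((51935 - 29032) + 2659) = 1/(22903 + 2659) = 1/25562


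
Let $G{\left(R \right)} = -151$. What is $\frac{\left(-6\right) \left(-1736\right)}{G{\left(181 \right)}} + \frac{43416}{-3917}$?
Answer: $- \frac{47355288}{591467} \approx -80.064$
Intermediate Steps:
$\frac{\left(-6\right) \left(-1736\right)}{G{\left(181 \right)}} + \frac{43416}{-3917} = \frac{\left(-6\right) \left(-1736\right)}{-151} + \frac{43416}{-3917} = 10416 \left(- \frac{1}{151}\right) + 43416 \left(- \frac{1}{3917}\right) = - \frac{10416}{151} - \frac{43416}{3917} = - \frac{47355288}{591467}$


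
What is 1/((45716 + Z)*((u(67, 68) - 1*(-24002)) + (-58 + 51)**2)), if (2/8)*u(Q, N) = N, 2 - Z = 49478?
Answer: -1/91454480 ≈ -1.0934e-8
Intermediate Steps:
Z = -49476 (Z = 2 - 1*49478 = 2 - 49478 = -49476)
u(Q, N) = 4*N
1/((45716 + Z)*((u(67, 68) - 1*(-24002)) + (-58 + 51)**2)) = 1/((45716 - 49476)*((4*68 - 1*(-24002)) + (-58 + 51)**2)) = 1/(-3760*((272 + 24002) + (-7)**2)) = 1/(-3760*(24274 + 49)) = 1/(-3760*24323) = 1/(-91454480) = -1/91454480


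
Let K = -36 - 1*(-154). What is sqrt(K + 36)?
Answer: sqrt(154) ≈ 12.410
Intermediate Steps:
K = 118 (K = -36 + 154 = 118)
sqrt(K + 36) = sqrt(118 + 36) = sqrt(154)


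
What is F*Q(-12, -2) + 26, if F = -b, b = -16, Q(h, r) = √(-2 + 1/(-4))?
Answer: 26 + 24*I ≈ 26.0 + 24.0*I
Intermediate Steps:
Q(h, r) = 3*I/2 (Q(h, r) = √(-2 - ¼) = √(-9/4) = 3*I/2)
F = 16 (F = -1*(-16) = 16)
F*Q(-12, -2) + 26 = 16*(3*I/2) + 26 = 24*I + 26 = 26 + 24*I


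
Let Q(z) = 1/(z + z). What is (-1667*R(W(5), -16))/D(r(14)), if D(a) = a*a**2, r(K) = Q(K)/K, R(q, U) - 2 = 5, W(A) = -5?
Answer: -702897244672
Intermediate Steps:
R(q, U) = 7 (R(q, U) = 2 + 5 = 7)
Q(z) = 1/(2*z)
r(K) = 1/(2*K**2) (r(K) = (1/(2*K))/K = 1/(2*K**2))
D(a) = a**3
(-1667*R(W(5), -16))/D(r(14)) = (-1667*7)/(((1/2)/14**2)**3) = -11669/(((1/2)*(1/196))**3) = -11669/((1/392)**3) = -11669/1/60236288 = -11669*60236288 = -702897244672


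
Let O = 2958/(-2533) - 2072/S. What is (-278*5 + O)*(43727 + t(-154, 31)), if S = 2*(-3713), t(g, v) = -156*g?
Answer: -52133793413128/553237 ≈ -9.4234e+7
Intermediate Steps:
S = -7426
O = -491698/553237 (O = 2958/(-2533) - 2072/(-7426) = 2958*(-1/2533) - 2072*(-1/7426) = -174/149 + 1036/3713 = -491698/553237 ≈ -0.88877)
(-278*5 + O)*(43727 + t(-154, 31)) = (-278*5 - 491698/553237)*(43727 - 156*(-154)) = (-1390 - 491698/553237)*(43727 + 24024) = -769491128/553237*67751 = -52133793413128/553237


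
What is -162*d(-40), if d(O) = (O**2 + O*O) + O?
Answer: -511920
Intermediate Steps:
d(O) = O + 2*O**2 (d(O) = (O**2 + O**2) + O = 2*O**2 + O = O + 2*O**2)
-162*d(-40) = -(-6480)*(1 + 2*(-40)) = -(-6480)*(1 - 80) = -(-6480)*(-79) = -162*3160 = -511920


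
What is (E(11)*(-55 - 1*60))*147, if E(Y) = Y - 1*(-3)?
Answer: -236670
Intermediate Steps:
E(Y) = 3 + Y (E(Y) = Y + 3 = 3 + Y)
(E(11)*(-55 - 1*60))*147 = ((3 + 11)*(-55 - 1*60))*147 = (14*(-55 - 60))*147 = (14*(-115))*147 = -1610*147 = -236670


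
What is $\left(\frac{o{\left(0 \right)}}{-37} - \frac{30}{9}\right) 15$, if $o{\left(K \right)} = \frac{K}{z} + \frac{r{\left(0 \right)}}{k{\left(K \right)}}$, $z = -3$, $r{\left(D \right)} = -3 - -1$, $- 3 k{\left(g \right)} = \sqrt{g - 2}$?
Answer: $-50 + \frac{45 i \sqrt{2}}{37} \approx -50.0 + 1.72 i$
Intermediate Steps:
$k{\left(g \right)} = - \frac{\sqrt{-2 + g}}{3}$ ($k{\left(g \right)} = - \frac{\sqrt{g - 2}}{3} = - \frac{\sqrt{-2 + g}}{3}$)
$r{\left(D \right)} = -2$ ($r{\left(D \right)} = -3 + 1 = -2$)
$o{\left(K \right)} = \frac{6}{\sqrt{-2 + K}} - \frac{K}{3}$ ($o{\left(K \right)} = \frac{K}{-3} - \frac{2}{\left(- \frac{1}{3}\right) \sqrt{-2 + K}} = K \left(- \frac{1}{3}\right) - 2 \left(- \frac{3}{\sqrt{-2 + K}}\right) = - \frac{K}{3} + \frac{6}{\sqrt{-2 + K}} = \frac{6}{\sqrt{-2 + K}} - \frac{K}{3}$)
$\left(\frac{o{\left(0 \right)}}{-37} - \frac{30}{9}\right) 15 = \left(\frac{\frac{6}{\sqrt{-2 + 0}} - 0}{-37} - \frac{30}{9}\right) 15 = \left(\left(\frac{6}{i \sqrt{2}} + 0\right) \left(- \frac{1}{37}\right) - \frac{10}{3}\right) 15 = \left(\left(6 \left(- \frac{i \sqrt{2}}{2}\right) + 0\right) \left(- \frac{1}{37}\right) - \frac{10}{3}\right) 15 = \left(\left(- 3 i \sqrt{2} + 0\right) \left(- \frac{1}{37}\right) - \frac{10}{3}\right) 15 = \left(- 3 i \sqrt{2} \left(- \frac{1}{37}\right) - \frac{10}{3}\right) 15 = \left(\frac{3 i \sqrt{2}}{37} - \frac{10}{3}\right) 15 = \left(- \frac{10}{3} + \frac{3 i \sqrt{2}}{37}\right) 15 = -50 + \frac{45 i \sqrt{2}}{37}$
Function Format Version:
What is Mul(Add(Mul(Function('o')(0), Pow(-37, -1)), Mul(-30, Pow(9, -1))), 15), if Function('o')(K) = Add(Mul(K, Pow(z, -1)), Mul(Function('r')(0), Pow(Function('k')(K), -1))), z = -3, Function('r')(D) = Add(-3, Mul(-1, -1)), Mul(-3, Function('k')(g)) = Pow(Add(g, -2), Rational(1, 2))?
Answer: Add(-50, Mul(Rational(45, 37), I, Pow(2, Rational(1, 2)))) ≈ Add(-50.000, Mul(1.7200, I))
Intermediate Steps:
Function('k')(g) = Mul(Rational(-1, 3), Pow(Add(-2, g), Rational(1, 2))) (Function('k')(g) = Mul(Rational(-1, 3), Pow(Add(g, -2), Rational(1, 2))) = Mul(Rational(-1, 3), Pow(Add(-2, g), Rational(1, 2))))
Function('r')(D) = -2 (Function('r')(D) = Add(-3, 1) = -2)
Function('o')(K) = Add(Mul(6, Pow(Add(-2, K), Rational(-1, 2))), Mul(Rational(-1, 3), K)) (Function('o')(K) = Add(Mul(K, Pow(-3, -1)), Mul(-2, Pow(Mul(Rational(-1, 3), Pow(Add(-2, K), Rational(1, 2))), -1))) = Add(Mul(K, Rational(-1, 3)), Mul(-2, Mul(-3, Pow(Add(-2, K), Rational(-1, 2))))) = Add(Mul(Rational(-1, 3), K), Mul(6, Pow(Add(-2, K), Rational(-1, 2)))) = Add(Mul(6, Pow(Add(-2, K), Rational(-1, 2))), Mul(Rational(-1, 3), K)))
Mul(Add(Mul(Function('o')(0), Pow(-37, -1)), Mul(-30, Pow(9, -1))), 15) = Mul(Add(Mul(Add(Mul(6, Pow(Add(-2, 0), Rational(-1, 2))), Mul(Rational(-1, 3), 0)), Pow(-37, -1)), Mul(-30, Pow(9, -1))), 15) = Mul(Add(Mul(Add(Mul(6, Pow(-2, Rational(-1, 2))), 0), Rational(-1, 37)), Mul(-30, Rational(1, 9))), 15) = Mul(Add(Mul(Add(Mul(6, Mul(Rational(-1, 2), I, Pow(2, Rational(1, 2)))), 0), Rational(-1, 37)), Rational(-10, 3)), 15) = Mul(Add(Mul(Add(Mul(-3, I, Pow(2, Rational(1, 2))), 0), Rational(-1, 37)), Rational(-10, 3)), 15) = Mul(Add(Mul(Mul(-3, I, Pow(2, Rational(1, 2))), Rational(-1, 37)), Rational(-10, 3)), 15) = Mul(Add(Mul(Rational(3, 37), I, Pow(2, Rational(1, 2))), Rational(-10, 3)), 15) = Mul(Add(Rational(-10, 3), Mul(Rational(3, 37), I, Pow(2, Rational(1, 2)))), 15) = Add(-50, Mul(Rational(45, 37), I, Pow(2, Rational(1, 2))))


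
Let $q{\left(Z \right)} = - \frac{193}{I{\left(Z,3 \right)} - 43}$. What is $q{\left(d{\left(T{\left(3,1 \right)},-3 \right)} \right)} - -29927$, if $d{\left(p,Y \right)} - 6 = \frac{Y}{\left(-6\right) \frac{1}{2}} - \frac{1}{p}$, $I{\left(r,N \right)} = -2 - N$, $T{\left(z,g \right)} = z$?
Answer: $\frac{1436689}{48} \approx 29931.0$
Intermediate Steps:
$d{\left(p,Y \right)} = 6 - \frac{1}{p} - \frac{Y}{3}$ ($d{\left(p,Y \right)} = 6 + \left(\frac{Y}{\left(-6\right) \frac{1}{2}} - \frac{1}{p}\right) = 6 + \left(\frac{Y}{-3} - \frac{1}{p}\right) = 6 + \left(Y \left(- \frac{1}{3}\right) - \frac{1}{p}\right) = 6 - \left(\frac{1}{p} + \frac{Y}{3}\right) = 6 - \frac{1}{p} - \frac{Y}{3}$)
$q{\left(Z \right)} = \frac{193}{48}$ ($q{\left(Z \right)} = - \frac{193}{\left(-2 - 3\right) - 43} = - \frac{193}{-5 - 43} = - \frac{193}{-48} = \left(-193\right) \left(- \frac{1}{48}\right) = \frac{193}{48}$)
$q{\left(d{\left(T{\left(3,1 \right)},-3 \right)} \right)} - -29927 = \frac{193}{48} - -29927 = \frac{193}{48} + 29927 = \frac{1436689}{48}$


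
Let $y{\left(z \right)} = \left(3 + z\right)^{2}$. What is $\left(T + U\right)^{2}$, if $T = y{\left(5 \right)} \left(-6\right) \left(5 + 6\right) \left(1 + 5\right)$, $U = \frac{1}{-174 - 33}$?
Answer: $\frac{27522708871681}{42849} \approx 6.4232 \cdot 10^{8}$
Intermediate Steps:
$U = - \frac{1}{207}$ ($U = \frac{1}{-207} = - \frac{1}{207} \approx -0.0048309$)
$T = -25344$ ($T = \left(3 + 5\right)^{2} \left(-6\right) \left(5 + 6\right) \left(1 + 5\right) = 8^{2} \left(-6\right) 11 \cdot 6 = 64 \left(-6\right) 66 = \left(-384\right) 66 = -25344$)
$\left(T + U\right)^{2} = \left(-25344 - \frac{1}{207}\right)^{2} = \left(- \frac{5246209}{207}\right)^{2} = \frac{27522708871681}{42849}$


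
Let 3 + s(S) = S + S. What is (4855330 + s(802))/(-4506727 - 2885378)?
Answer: -539659/821345 ≈ -0.65704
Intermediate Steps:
s(S) = -3 + 2*S (s(S) = -3 + (S + S) = -3 + 2*S)
(4855330 + s(802))/(-4506727 - 2885378) = (4855330 + (-3 + 2*802))/(-4506727 - 2885378) = (4855330 + (-3 + 1604))/(-7392105) = (4855330 + 1601)*(-1/7392105) = 4856931*(-1/7392105) = -539659/821345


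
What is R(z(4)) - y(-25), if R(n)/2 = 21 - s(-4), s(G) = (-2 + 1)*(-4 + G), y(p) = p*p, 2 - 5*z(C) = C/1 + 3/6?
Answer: -599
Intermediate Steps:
z(C) = 3/10 - C/5 (z(C) = ⅖ - (C/1 + 3/6)/5 = ⅖ - (C*1 + 3*(⅙))/5 = ⅖ - (C + ½)/5 = ⅖ - (½ + C)/5 = ⅖ + (-⅒ - C/5) = 3/10 - C/5)
y(p) = p²
s(G) = 4 - G (s(G) = -(-4 + G) = 4 - G)
R(n) = 26 (R(n) = 2*(21 - (4 - 1*(-4))) = 2*(21 - (4 + 4)) = 2*(21 - 1*8) = 2*(21 - 8) = 2*13 = 26)
R(z(4)) - y(-25) = 26 - 1*(-25)² = 26 - 1*625 = 26 - 625 = -599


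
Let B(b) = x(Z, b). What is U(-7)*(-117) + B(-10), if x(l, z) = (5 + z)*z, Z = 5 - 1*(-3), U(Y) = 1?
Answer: -67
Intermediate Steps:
Z = 8 (Z = 5 + 3 = 8)
x(l, z) = z*(5 + z)
B(b) = b*(5 + b)
U(-7)*(-117) + B(-10) = 1*(-117) - 10*(5 - 10) = -117 - 10*(-5) = -117 + 50 = -67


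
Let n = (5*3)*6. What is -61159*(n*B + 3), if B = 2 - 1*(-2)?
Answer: -22200717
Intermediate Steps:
B = 4 (B = 2 + 2 = 4)
n = 90 (n = 15*6 = 90)
-61159*(n*B + 3) = -61159*(90*4 + 3) = -61159*(360 + 3) = -61159*363 = -22200717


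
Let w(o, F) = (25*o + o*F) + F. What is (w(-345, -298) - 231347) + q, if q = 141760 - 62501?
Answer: -58201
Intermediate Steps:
q = 79259
w(o, F) = F + 25*o + F*o (w(o, F) = (25*o + F*o) + F = F + 25*o + F*o)
(w(-345, -298) - 231347) + q = ((-298 + 25*(-345) - 298*(-345)) - 231347) + 79259 = ((-298 - 8625 + 102810) - 231347) + 79259 = (93887 - 231347) + 79259 = -137460 + 79259 = -58201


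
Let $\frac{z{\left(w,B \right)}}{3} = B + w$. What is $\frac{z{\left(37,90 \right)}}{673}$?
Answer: $\frac{381}{673} \approx 0.56612$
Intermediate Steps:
$z{\left(w,B \right)} = 3 B + 3 w$ ($z{\left(w,B \right)} = 3 \left(B + w\right) = 3 B + 3 w$)
$\frac{z{\left(37,90 \right)}}{673} = \frac{3 \cdot 90 + 3 \cdot 37}{673} = \left(270 + 111\right) \frac{1}{673} = 381 \cdot \frac{1}{673} = \frac{381}{673}$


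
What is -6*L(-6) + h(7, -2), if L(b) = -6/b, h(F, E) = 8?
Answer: 2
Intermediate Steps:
-6*L(-6) + h(7, -2) = -(-36)/(-6) + 8 = -(-36)*(-1)/6 + 8 = -6*1 + 8 = -6 + 8 = 2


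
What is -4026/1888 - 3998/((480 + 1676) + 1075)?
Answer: -10278115/3050064 ≈ -3.3698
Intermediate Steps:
-4026/1888 - 3998/((480 + 1676) + 1075) = -4026*1/1888 - 3998/(2156 + 1075) = -2013/944 - 3998/3231 = -10278115/3050064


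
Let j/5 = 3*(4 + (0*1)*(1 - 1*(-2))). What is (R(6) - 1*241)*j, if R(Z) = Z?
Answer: -14100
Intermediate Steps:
j = 60 (j = 5*(3*(4 + (0*1)*(1 - 1*(-2)))) = 5*(3*(4 + 0*(1 + 2))) = 5*(3*(4 + 0*3)) = 5*(3*(4 + 0)) = 5*(3*4) = 5*12 = 60)
(R(6) - 1*241)*j = (6 - 1*241)*60 = (6 - 241)*60 = -235*60 = -14100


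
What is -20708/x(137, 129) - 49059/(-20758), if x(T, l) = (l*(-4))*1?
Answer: 113792777/2677782 ≈ 42.495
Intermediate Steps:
x(T, l) = -4*l (x(T, l) = -4*l*1 = -4*l)
-20708/x(137, 129) - 49059/(-20758) = -20708/((-4*129)) - 49059/(-20758) = -20708/(-516) - 49059*(-1/20758) = -20708*(-1/516) + 49059/20758 = 5177/129 + 49059/20758 = 113792777/2677782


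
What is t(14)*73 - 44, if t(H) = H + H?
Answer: 2000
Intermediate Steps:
t(H) = 2*H
t(14)*73 - 44 = (2*14)*73 - 44 = 28*73 - 44 = 2044 - 44 = 2000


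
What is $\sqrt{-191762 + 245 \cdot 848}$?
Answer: $\sqrt{15998} \approx 126.48$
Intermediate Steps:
$\sqrt{-191762 + 245 \cdot 848} = \sqrt{-191762 + 207760} = \sqrt{15998}$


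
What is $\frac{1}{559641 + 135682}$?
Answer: $\frac{1}{695323} \approx 1.4382 \cdot 10^{-6}$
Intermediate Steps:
$\frac{1}{559641 + 135682} = \frac{1}{695323}$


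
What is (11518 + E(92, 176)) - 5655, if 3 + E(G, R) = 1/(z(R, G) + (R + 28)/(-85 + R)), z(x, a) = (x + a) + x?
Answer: 237962971/40608 ≈ 5860.0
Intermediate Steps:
z(x, a) = a + 2*x (z(x, a) = (a + x) + x = a + 2*x)
E(G, R) = -3 + 1/(G + 2*R + (28 + R)/(-85 + R)) (E(G, R) = -3 + 1/((G + 2*R) + (R + 28)/(-85 + R)) = -3 + 1/((G + 2*R) + (28 + R)/(-85 + R)) = -3 + 1/(G + 2*R + (28 + R)/(-85 + R)))
(11518 + E(92, 176)) - 5655 = (11518 + (-169 + 255*92 + 508*176 - 3*176*(92 + 2*176))/(28 - 169*176 - 85*92 + 176*(92 + 2*176))) - 5655 = (11518 + (-169 + 23460 + 89408 - 3*176*(92 + 352))/(28 - 29744 - 7820 + 176*(92 + 352))) - 5655 = (11518 + (-169 + 23460 + 89408 - 3*176*444)/(28 - 29744 - 7820 + 176*444)) - 5655 = (11518 + (-169 + 23460 + 89408 - 234432)/(28 - 29744 - 7820 + 78144)) - 5655 = (11518 - 121733/40608) - 5655 = 467601211/40608 - 5655 = 237962971/40608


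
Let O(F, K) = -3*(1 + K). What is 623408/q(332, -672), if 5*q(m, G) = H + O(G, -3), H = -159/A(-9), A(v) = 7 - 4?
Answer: -66320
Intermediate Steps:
A(v) = 3
O(F, K) = -3 - 3*K
H = -53 (H = -159/3 = -159*1/3 = -53)
q(m, G) = -47/5 (q(m, G) = (-53 + (-3 - 3*(-3)))/5 = (-53 + (-3 + 9))/5 = (-53 + 6)/5 = (1/5)*(-47) = -47/5)
623408/q(332, -672) = 623408/(-47/5) = 623408*(-5/47) = -66320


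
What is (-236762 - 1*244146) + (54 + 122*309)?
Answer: -443156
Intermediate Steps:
(-236762 - 1*244146) + (54 + 122*309) = (-236762 - 244146) + (54 + 37698) = -480908 + 37752 = -443156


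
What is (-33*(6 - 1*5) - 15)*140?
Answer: -6720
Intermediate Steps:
(-33*(6 - 1*5) - 15)*140 = (-33*(6 - 5) - 15)*140 = (-33*1 - 15)*140 = (-33 - 15)*140 = -48*140 = -6720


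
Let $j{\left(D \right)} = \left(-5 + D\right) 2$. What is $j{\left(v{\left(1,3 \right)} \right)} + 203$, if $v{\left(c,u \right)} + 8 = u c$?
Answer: $183$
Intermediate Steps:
$v{\left(c,u \right)} = -8 + c u$ ($v{\left(c,u \right)} = -8 + u c = -8 + c u$)
$j{\left(D \right)} = -10 + 2 D$
$j{\left(v{\left(1,3 \right)} \right)} + 203 = \left(-10 + 2 \left(-8 + 1 \cdot 3\right)\right) + 203 = \left(-10 + 2 \left(-8 + 3\right)\right) + 203 = \left(-10 + 2 \left(-5\right)\right) + 203 = \left(-10 - 10\right) + 203 = -20 + 203 = 183$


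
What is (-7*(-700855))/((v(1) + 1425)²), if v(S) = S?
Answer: 4905985/2033476 ≈ 2.4126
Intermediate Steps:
(-7*(-700855))/((v(1) + 1425)²) = (-7*(-700855))/((1 + 1425)²) = 4905985/(1426²) = 4905985/2033476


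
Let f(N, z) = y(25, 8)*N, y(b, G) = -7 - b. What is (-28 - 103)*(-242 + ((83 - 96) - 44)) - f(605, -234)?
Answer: 58529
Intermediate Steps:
f(N, z) = -32*N (f(N, z) = (-7 - 1*25)*N = (-7 - 25)*N = -32*N)
(-28 - 103)*(-242 + ((83 - 96) - 44)) - f(605, -234) = (-28 - 103)*(-242 + ((83 - 96) - 44)) - (-32)*605 = -131*(-242 + (-13 - 44)) - 1*(-19360) = -131*(-242 - 57) + 19360 = -131*(-299) + 19360 = 39169 + 19360 = 58529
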